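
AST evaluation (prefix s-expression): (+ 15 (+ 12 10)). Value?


Evaluate inner: (+ 12 10) = 22
Evaluate root: (+ 15 22) = 37
Result: 37


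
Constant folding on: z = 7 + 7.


7 + 7 = 14 at compile time
Optimized: z = 14


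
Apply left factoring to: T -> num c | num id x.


Common prefix: 'num'
Factored: T -> num T', T' -> c | id x


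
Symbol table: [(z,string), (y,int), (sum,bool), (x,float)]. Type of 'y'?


Lookup 'y' → type int


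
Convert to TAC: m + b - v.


Break into single-operator statements:
t1 = m + b
t2 = t1 - v


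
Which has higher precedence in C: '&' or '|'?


'&' is bitwise AND (level 5); '|' is bitwise OR (level 3)
Higher level binds tighter
'&' has higher precedence than '|'


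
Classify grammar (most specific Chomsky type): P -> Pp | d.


Left-linear: every RHS is a terminal or one nonterminal followed by a terminal
Classification: Type 3 (Regular)


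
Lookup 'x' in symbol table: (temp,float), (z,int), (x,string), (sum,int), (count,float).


Lookup 'x' → type string


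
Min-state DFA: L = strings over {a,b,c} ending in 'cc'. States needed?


Track the longest suffix of input matching a prefix of 'cc': 3 classes (prefixes of length 0..2)
Minimal DFA: 3 states


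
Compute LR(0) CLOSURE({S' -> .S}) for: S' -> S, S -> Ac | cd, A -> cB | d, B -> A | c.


Start: S' -> .S
For each item with dot before a nonterminal B, add B -> .γ for every B-production
Closure: [S' -> .S, S -> .Ac, S -> .cd, A -> .cB, A -> .d]


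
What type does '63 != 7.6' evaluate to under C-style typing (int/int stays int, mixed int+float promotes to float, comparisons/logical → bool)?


Operand types: int != float
Rule: comparison yields bool
Result type: bool


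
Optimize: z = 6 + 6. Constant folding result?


6 + 6 = 12 at compile time
Optimized: z = 12


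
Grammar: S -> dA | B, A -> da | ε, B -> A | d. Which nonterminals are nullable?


A nonterminal is nullable iff some alternative derives ε (directly, or every symbol in it is nullable)
Nullable: {A, B, S}


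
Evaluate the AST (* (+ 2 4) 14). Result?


Evaluate inner: (+ 2 4) = 6
Evaluate root: (* 6 14) = 84
Result: 84


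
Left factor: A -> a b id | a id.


Common prefix: 'a'
Factored: A -> a A', A' -> b id | id


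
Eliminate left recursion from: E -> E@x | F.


Left-recursive alternatives: E@x; non-recursive: F
Introduce E': E -> FE', E' -> @xE' | ε


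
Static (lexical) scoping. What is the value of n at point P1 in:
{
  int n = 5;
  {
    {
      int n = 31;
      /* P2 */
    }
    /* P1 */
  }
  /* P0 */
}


P1's block does not declare n; resolves to the enclosing declaration at depth 0
n = 5


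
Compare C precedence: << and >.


'<<' is shift (level 8); '>' is relational (level 7)
Higher level binds tighter
'<<' has higher precedence than '>'


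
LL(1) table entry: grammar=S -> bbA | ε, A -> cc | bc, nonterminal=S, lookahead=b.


For [S, b]: 'b' ∈ FIRST(bbA)
Entry: S -> bbA


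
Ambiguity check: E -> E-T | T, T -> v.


precedence layered via separate nonterminal T: deterministic
Unambiguous


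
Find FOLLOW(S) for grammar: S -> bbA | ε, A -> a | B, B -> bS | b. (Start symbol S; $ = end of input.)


$ ∈ FOLLOW(S). For each A -> αBβ: add FIRST(β)\{ε} to FOLLOW(B); if β nullable, add FOLLOW(A).
FOLLOW(S) = {$}


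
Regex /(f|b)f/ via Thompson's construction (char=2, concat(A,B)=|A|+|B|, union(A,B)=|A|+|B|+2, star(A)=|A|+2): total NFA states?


Syntax tree has 3 char leaf(s), 1 union(s), 0 star(s)
chars contribute 3×2 = 6; each union adds +2; each star adds +2
Total: 6 + 2 + 0 = 8 states


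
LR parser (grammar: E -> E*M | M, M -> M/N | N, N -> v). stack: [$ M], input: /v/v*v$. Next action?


shift '/' to continue M -> M/N
Action: shift


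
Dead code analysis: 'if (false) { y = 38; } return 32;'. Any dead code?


condition is constant false, so the whole block is unreachable
Dead: 'if (false) { y = 38; }'


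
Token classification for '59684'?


Pattern: digits only
Type: INTEGER_LITERAL


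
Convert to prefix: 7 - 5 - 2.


left-to-right (same/higher precedence on left): tree is (- (- 7 5) 2)
Prefix: - - 7 5 2


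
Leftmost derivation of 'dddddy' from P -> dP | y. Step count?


Derivation: P => dP => ddP => dddP => ddddP => dddddP => dddddy
Steps: 6


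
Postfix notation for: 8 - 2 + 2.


Left to right (same or higher precedence on left)
Postfix: 8 2 - 2 +


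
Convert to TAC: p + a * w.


Break into single-operator statements:
t1 = a * w
t2 = p + t1


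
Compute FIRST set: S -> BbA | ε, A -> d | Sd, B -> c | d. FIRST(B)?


Per alternative of B: FIRST(c) = {c}; FIRST(d) = {d}
FIRST(B) = {c, d}


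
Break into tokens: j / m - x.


Scan left to right, longest-match per lexeme
Tokens: ID(j), OP(/), ID(m), OP(-), ID(x)


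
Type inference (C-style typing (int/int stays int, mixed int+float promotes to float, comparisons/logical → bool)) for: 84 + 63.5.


Operand types: int + float
Rule: mixed int/float promotes to float; int/int stays int
Result type: float


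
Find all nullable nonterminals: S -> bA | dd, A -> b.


A nonterminal is nullable iff some alternative derives ε (directly, or every symbol in it is nullable)
Nullable: {}


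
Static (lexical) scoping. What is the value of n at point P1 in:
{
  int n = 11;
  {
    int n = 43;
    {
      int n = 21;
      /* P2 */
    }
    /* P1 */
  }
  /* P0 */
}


n declared in the same block as P1
n = 43


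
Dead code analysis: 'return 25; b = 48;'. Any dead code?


statement follows a return and is unreachable
Dead: 'b = 48'


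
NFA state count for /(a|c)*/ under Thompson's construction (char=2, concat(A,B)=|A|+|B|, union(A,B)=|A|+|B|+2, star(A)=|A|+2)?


Syntax tree has 2 char leaf(s), 1 union(s), 1 star(s)
chars contribute 2×2 = 4; each union adds +2; each star adds +2
Total: 4 + 2 + 2 = 8 states


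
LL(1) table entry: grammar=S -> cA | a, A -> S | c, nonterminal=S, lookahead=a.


For [S, a]: 'a' ∈ FIRST(a)
Entry: S -> a


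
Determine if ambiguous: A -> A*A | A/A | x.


'x*x/x' has two parse trees (no precedence encoded between * and /)
Ambiguous


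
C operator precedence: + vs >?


'+' is additive (level 9); '>' is relational (level 7)
Higher level binds tighter
'+' has higher precedence than '>'


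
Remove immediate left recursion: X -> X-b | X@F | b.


Left-recursive alternatives: X-b, X@F; non-recursive: b
Introduce X': X -> bX', X' -> -bX' | @FX' | ε


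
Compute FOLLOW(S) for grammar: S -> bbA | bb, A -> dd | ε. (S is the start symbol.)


$ ∈ FOLLOW(S). For each A -> αBβ: add FIRST(β)\{ε} to FOLLOW(B); if β nullable, add FOLLOW(A).
FOLLOW(S) = {$}


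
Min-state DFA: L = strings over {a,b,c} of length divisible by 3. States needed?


Track length mod 3: states 0..2, accept at 0
Minimal DFA: 3 states


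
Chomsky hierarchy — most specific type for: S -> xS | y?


Right-linear: every RHS is a terminal or a terminal followed by one nonterminal
Classification: Type 3 (Regular)


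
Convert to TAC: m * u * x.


Break into single-operator statements:
t1 = m * u
t2 = t1 * x


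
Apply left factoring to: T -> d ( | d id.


Common prefix: 'd'
Factored: T -> d T', T' -> ( | id


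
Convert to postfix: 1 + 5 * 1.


* has higher precedence, evaluate 5*1 first
Postfix: 1 5 1 * +


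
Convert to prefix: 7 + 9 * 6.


'*' binds tighter: tree is (+ 7 (* 9 6))
Prefix: + 7 * 9 6


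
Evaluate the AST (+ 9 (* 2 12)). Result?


Evaluate inner: (* 2 12) = 24
Evaluate root: (+ 9 24) = 33
Result: 33


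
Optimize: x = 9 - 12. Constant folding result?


9 - 12 = -3 at compile time
Optimized: x = -3


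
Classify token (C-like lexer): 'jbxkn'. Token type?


Pattern: letter/underscore followed by alphanumerics, not a keyword
Type: IDENTIFIER


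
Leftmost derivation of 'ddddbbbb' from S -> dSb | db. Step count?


Derivation: S => dSb => ddSbb => dddSbbb => ddddbbbb
Steps: 4


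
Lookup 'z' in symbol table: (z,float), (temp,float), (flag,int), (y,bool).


Lookup 'z' → type float


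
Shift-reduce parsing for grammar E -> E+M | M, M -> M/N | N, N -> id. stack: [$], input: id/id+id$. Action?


no handle on stack; shift 'id'
Action: shift


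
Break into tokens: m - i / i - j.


Scan left to right, longest-match per lexeme
Tokens: ID(m), OP(-), ID(i), OP(/), ID(i), OP(-), ID(j)


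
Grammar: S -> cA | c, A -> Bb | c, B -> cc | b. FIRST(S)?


Per alternative of S: FIRST(cA) = {c}; FIRST(c) = {c}
FIRST(S) = {c}


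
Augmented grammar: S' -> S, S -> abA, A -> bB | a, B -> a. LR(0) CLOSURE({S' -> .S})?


Start: S' -> .S
For each item with dot before a nonterminal B, add B -> .γ for every B-production
Closure: [S' -> .S, S -> .abA]


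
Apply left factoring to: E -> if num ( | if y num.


Common prefix: 'if'
Factored: E -> if E', E' -> num ( | y num


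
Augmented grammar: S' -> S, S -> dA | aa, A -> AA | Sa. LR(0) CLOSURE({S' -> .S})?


Start: S' -> .S
For each item with dot before a nonterminal B, add B -> .γ for every B-production
Closure: [S' -> .S, S -> .dA, S -> .aa]


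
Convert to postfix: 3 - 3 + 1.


Left to right (same or higher precedence on left)
Postfix: 3 3 - 1 +


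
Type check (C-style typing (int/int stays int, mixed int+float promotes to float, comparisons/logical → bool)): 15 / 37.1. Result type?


Operand types: int / float
Rule: mixed int/float promotes to float; int/int stays int
Result type: float


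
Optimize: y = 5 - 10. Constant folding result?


5 - 10 = -5 at compile time
Optimized: y = -5


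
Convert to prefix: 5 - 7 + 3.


left-to-right (same/higher precedence on left): tree is (+ (- 5 7) 3)
Prefix: + - 5 7 3


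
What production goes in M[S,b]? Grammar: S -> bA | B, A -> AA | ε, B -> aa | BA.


For [S, b]: 'b' ∈ FIRST(bA)
Entry: S -> bA


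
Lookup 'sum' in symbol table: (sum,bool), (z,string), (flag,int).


Lookup 'sum' → type bool


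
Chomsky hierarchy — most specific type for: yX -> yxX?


LHS has context (more than one symbol) and |LHS| ≤ |RHS|
Classification: Type 1 (Context-Sensitive)


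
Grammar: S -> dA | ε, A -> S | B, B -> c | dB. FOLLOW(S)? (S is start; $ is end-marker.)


$ ∈ FOLLOW(S). For each A -> αBβ: add FIRST(β)\{ε} to FOLLOW(B); if β nullable, add FOLLOW(A).
FOLLOW(S) = {$}


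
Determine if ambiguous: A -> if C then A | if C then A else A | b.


dangling else: 'if C then if C then b else b' parses two ways
Ambiguous


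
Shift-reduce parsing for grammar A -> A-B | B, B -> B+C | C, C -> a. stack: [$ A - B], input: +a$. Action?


'+' can extend B; shift to build B -> B+C
Action: shift


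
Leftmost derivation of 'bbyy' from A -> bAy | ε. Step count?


Derivation: A => bAy => bbAyy => bbyy
Steps: 3


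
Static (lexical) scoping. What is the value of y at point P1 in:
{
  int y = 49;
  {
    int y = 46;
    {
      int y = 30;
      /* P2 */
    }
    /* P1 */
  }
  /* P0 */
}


y declared in the same block as P1
y = 46


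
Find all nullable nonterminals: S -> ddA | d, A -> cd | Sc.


A nonterminal is nullable iff some alternative derives ε (directly, or every symbol in it is nullable)
Nullable: {}


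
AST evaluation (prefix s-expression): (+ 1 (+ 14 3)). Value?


Evaluate inner: (+ 14 3) = 17
Evaluate root: (+ 1 17) = 18
Result: 18


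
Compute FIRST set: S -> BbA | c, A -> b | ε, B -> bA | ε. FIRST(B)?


Per alternative of B: FIRST(bA) = {b}; FIRST(ε) = {ε}
FIRST(B) = {b, ε}


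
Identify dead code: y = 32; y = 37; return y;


first assignment to y is overwritten before any read
Dead: 'y = 32'


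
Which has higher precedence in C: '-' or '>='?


'-' is additive (level 9); '>=' is relational (level 7)
Higher level binds tighter
'-' has higher precedence than '>='


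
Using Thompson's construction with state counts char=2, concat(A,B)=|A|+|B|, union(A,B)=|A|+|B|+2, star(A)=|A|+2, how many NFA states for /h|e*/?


Syntax tree has 2 char leaf(s), 1 union(s), 1 star(s)
chars contribute 2×2 = 4; each union adds +2; each star adds +2
Total: 4 + 2 + 2 = 8 states


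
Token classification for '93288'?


Pattern: digits only
Type: INTEGER_LITERAL


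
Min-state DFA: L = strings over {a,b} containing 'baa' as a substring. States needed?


KMP-style automaton: 3 progress states + 1 absorbing accept = 4
Minimal DFA: 4 states


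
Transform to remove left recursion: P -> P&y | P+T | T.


Left-recursive alternatives: P&y, P+T; non-recursive: T
Introduce P': P -> TP', P' -> &yP' | +TP' | ε


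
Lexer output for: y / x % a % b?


Scan left to right, longest-match per lexeme
Tokens: ID(y), OP(/), ID(x), OP(%), ID(a), OP(%), ID(b)


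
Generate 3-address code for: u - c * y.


Break into single-operator statements:
t1 = c * y
t2 = u - t1


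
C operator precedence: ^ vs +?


'+' is additive (level 9); '^' is bitwise XOR (level 4)
Higher level binds tighter
'+' has higher precedence than '^'


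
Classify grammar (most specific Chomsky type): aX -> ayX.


LHS has context (more than one symbol) and |LHS| ≤ |RHS|
Classification: Type 1 (Context-Sensitive)


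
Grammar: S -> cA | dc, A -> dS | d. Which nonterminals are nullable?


A nonterminal is nullable iff some alternative derives ε (directly, or every symbol in it is nullable)
Nullable: {}


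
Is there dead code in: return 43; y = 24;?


statement follows a return and is unreachable
Dead: 'y = 24'


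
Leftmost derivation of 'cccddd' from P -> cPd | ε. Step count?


Derivation: P => cPd => ccPdd => cccPddd => cccddd
Steps: 4


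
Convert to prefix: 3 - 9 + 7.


left-to-right (same/higher precedence on left): tree is (+ (- 3 9) 7)
Prefix: + - 3 9 7


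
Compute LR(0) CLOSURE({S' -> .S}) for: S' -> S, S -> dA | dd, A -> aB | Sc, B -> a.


Start: S' -> .S
For each item with dot before a nonterminal B, add B -> .γ for every B-production
Closure: [S' -> .S, S -> .dA, S -> .dd]


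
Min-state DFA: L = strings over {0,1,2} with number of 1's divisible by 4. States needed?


Track (count of 1) mod 4: states 0..3, accept at 0
Minimal DFA: 4 states


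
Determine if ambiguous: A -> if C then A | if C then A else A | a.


dangling else: 'if C then if C then a else a' parses two ways
Ambiguous


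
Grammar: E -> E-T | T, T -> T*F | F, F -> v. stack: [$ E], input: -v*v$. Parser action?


shift '-' to continue E -> E-T
Action: shift


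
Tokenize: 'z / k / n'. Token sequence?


Scan left to right, longest-match per lexeme
Tokens: ID(z), OP(/), ID(k), OP(/), ID(n)


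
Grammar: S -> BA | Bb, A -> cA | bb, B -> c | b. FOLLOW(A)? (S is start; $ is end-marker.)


$ ∈ FOLLOW(S). For each A -> αBβ: add FIRST(β)\{ε} to FOLLOW(B); if β nullable, add FOLLOW(A).
FOLLOW(A) = {$}


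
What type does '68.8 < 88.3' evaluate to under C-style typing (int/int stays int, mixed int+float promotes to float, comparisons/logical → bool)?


Operand types: float < float
Rule: comparison yields bool
Result type: bool


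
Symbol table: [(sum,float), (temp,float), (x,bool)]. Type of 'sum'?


Lookup 'sum' → type float


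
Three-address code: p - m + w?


Break into single-operator statements:
t1 = p - m
t2 = t1 + w


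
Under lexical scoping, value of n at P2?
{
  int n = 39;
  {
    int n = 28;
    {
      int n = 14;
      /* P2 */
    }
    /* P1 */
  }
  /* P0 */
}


n declared in the same block as P2
n = 14


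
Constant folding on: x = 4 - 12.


4 - 12 = -8 at compile time
Optimized: x = -8


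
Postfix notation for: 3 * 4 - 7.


Left to right (same or higher precedence on left)
Postfix: 3 4 * 7 -


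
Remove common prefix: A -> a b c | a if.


Common prefix: 'a'
Factored: A -> a A', A' -> b c | if


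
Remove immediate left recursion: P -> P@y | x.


Left-recursive alternatives: P@y; non-recursive: x
Introduce P': P -> xP', P' -> @yP' | ε


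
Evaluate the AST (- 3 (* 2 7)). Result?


Evaluate inner: (* 2 7) = 14
Evaluate root: (- 3 14) = -11
Result: -11


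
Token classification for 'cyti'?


Pattern: letter/underscore followed by alphanumerics, not a keyword
Type: IDENTIFIER


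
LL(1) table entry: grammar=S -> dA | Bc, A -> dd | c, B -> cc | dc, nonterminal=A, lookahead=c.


For [A, c]: 'c' ∈ FIRST(c)
Entry: A -> c


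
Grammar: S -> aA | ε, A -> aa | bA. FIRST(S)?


Per alternative of S: FIRST(aA) = {a}; FIRST(ε) = {ε}
FIRST(S) = {a, ε}


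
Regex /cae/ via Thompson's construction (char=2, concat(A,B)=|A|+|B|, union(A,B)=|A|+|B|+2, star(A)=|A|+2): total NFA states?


Syntax tree has 3 char leaf(s), 0 union(s), 0 star(s)
chars contribute 3×2 = 6; each union adds +2; each star adds +2
Total: 6 + 0 + 0 = 6 states


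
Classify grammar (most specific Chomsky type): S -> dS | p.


Right-linear: every RHS is a terminal or a terminal followed by one nonterminal
Classification: Type 3 (Regular)


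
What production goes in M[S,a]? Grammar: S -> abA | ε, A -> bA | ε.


For [S, a]: 'a' ∈ FIRST(abA)
Entry: S -> abA


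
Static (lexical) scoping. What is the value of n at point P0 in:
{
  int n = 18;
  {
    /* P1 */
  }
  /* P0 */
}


n declared in the same block as P0
n = 18


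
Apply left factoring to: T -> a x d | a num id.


Common prefix: 'a'
Factored: T -> a T', T' -> x d | num id


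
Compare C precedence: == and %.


'%' is multiplicative (level 10); '==' is equality (level 6)
Higher level binds tighter
'%' has higher precedence than '=='


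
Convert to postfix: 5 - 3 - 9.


Left to right (same or higher precedence on left)
Postfix: 5 3 - 9 -


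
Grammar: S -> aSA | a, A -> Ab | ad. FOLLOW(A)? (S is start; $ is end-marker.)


$ ∈ FOLLOW(S). For each A -> αBβ: add FIRST(β)\{ε} to FOLLOW(B); if β nullable, add FOLLOW(A).
FOLLOW(A) = {$, a, b}


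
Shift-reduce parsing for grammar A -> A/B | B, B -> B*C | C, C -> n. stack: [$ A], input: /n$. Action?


shift '/' to continue A -> A/B
Action: shift


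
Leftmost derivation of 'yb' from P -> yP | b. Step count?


Derivation: P => yP => yb
Steps: 2


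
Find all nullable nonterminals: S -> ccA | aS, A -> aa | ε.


A nonterminal is nullable iff some alternative derives ε (directly, or every symbol in it is nullable)
Nullable: {A}


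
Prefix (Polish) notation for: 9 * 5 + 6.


left-to-right (same/higher precedence on left): tree is (+ (* 9 5) 6)
Prefix: + * 9 5 6


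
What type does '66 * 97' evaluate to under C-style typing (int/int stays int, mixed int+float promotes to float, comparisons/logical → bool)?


Operand types: int * int
Rule: mixed int/float promotes to float; int/int stays int
Result type: int


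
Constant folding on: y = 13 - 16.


13 - 16 = -3 at compile time
Optimized: y = -3


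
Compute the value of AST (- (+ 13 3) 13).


Evaluate inner: (+ 13 3) = 16
Evaluate root: (- 16 13) = 3
Result: 3


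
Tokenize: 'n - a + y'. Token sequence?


Scan left to right, longest-match per lexeme
Tokens: ID(n), OP(-), ID(a), OP(+), ID(y)


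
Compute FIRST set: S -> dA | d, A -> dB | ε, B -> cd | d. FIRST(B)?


Per alternative of B: FIRST(cd) = {c}; FIRST(d) = {d}
FIRST(B) = {c, d}


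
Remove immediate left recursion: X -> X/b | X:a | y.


Left-recursive alternatives: X/b, X:a; non-recursive: y
Introduce X': X -> yX', X' -> /bX' | :aX' | ε


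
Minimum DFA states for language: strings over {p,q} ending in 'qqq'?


Track the longest suffix of input matching a prefix of 'qqq': 4 classes (prefixes of length 0..3)
Minimal DFA: 4 states


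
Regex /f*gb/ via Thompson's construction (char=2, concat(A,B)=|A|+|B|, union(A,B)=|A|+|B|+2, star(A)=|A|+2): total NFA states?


Syntax tree has 3 char leaf(s), 0 union(s), 1 star(s)
chars contribute 3×2 = 6; each union adds +2; each star adds +2
Total: 6 + 0 + 2 = 8 states


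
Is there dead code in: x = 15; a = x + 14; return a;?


x is read by a's definition; a is returned
No dead code


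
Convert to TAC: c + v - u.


Break into single-operator statements:
t1 = c + v
t2 = t1 - u


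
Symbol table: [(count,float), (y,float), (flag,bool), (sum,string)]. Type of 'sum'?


Lookup 'sum' → type string


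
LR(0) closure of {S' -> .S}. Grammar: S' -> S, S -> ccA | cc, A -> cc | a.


Start: S' -> .S
For each item with dot before a nonterminal B, add B -> .γ for every B-production
Closure: [S' -> .S, S -> .ccA, S -> .cc]


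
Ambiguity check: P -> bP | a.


right-linear, alternatives start with distinct terminals 'b' vs 'a': unique leftmost derivation
Unambiguous


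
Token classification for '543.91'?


Pattern: digits with a decimal point
Type: FLOAT_LITERAL


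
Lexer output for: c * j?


Scan left to right, longest-match per lexeme
Tokens: ID(c), OP(*), ID(j)


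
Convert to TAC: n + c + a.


Break into single-operator statements:
t1 = n + c
t2 = t1 + a


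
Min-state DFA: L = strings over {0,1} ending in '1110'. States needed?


Track the longest suffix of input matching a prefix of '1110': 5 classes (prefixes of length 0..4)
Minimal DFA: 5 states


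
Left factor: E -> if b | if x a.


Common prefix: 'if'
Factored: E -> if E', E' -> b | x a


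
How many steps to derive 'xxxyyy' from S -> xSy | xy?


Derivation: S => xSy => xxSyy => xxxyyy
Steps: 3


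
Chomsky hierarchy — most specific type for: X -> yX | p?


Right-linear: every RHS is a terminal or a terminal followed by one nonterminal
Classification: Type 3 (Regular)


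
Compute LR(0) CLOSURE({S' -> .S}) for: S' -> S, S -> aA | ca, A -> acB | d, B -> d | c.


Start: S' -> .S
For each item with dot before a nonterminal B, add B -> .γ for every B-production
Closure: [S' -> .S, S -> .aA, S -> .ca]


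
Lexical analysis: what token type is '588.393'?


Pattern: digits with a decimal point
Type: FLOAT_LITERAL


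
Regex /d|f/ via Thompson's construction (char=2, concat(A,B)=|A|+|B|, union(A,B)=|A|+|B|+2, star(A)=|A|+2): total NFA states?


Syntax tree has 2 char leaf(s), 1 union(s), 0 star(s)
chars contribute 2×2 = 4; each union adds +2; each star adds +2
Total: 4 + 2 + 0 = 6 states


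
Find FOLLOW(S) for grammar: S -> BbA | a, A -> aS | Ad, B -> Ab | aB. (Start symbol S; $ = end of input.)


$ ∈ FOLLOW(S). For each A -> αBβ: add FIRST(β)\{ε} to FOLLOW(B); if β nullable, add FOLLOW(A).
FOLLOW(S) = {$, b, d}


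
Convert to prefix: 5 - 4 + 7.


left-to-right (same/higher precedence on left): tree is (+ (- 5 4) 7)
Prefix: + - 5 4 7


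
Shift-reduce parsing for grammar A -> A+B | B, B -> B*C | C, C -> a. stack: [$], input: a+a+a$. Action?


no handle on stack; shift 'a'
Action: shift


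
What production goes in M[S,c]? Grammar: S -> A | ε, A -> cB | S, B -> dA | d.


For [S, c]: 'c' ∈ FIRST(A)
Entry: S -> A


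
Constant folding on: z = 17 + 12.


17 + 12 = 29 at compile time
Optimized: z = 29


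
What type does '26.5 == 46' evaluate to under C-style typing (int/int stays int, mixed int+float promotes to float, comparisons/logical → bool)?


Operand types: float == int
Rule: comparison yields bool
Result type: bool


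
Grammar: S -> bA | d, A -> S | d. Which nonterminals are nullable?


A nonterminal is nullable iff some alternative derives ε (directly, or every symbol in it is nullable)
Nullable: {}


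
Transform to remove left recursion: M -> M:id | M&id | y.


Left-recursive alternatives: M:id, M&id; non-recursive: y
Introduce M': M -> yM', M' -> :idM' | &idM' | ε


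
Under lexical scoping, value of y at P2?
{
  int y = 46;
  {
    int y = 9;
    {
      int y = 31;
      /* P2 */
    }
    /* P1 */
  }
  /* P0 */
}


y declared in the same block as P2
y = 31


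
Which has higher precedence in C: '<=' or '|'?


'<=' is relational (level 7); '|' is bitwise OR (level 3)
Higher level binds tighter
'<=' has higher precedence than '|'


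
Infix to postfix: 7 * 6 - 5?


Left to right (same or higher precedence on left)
Postfix: 7 6 * 5 -


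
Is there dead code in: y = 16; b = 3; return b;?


y is assigned but never read
Dead: 'y = 16'


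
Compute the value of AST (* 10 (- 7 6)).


Evaluate inner: (- 7 6) = 1
Evaluate root: (* 10 1) = 10
Result: 10


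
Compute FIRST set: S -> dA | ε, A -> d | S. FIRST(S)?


Per alternative of S: FIRST(dA) = {d}; FIRST(ε) = {ε}
FIRST(S) = {d, ε}


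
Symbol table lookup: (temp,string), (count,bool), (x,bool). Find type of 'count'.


Lookup 'count' → type bool


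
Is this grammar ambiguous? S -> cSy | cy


balanced c^n…y^n: each string has a unique parse
Unambiguous


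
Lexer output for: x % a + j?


Scan left to right, longest-match per lexeme
Tokens: ID(x), OP(%), ID(a), OP(+), ID(j)


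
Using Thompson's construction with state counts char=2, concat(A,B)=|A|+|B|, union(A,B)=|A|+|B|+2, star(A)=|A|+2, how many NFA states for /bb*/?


Syntax tree has 2 char leaf(s), 0 union(s), 1 star(s)
chars contribute 2×2 = 4; each union adds +2; each star adds +2
Total: 4 + 0 + 2 = 6 states


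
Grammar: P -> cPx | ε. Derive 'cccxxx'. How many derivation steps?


Derivation: P => cPx => ccPxx => cccPxxx => cccxxx
Steps: 4


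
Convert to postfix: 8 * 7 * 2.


Left to right (same or higher precedence on left)
Postfix: 8 7 * 2 *


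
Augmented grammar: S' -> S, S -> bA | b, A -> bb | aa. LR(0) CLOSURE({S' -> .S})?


Start: S' -> .S
For each item with dot before a nonterminal B, add B -> .γ for every B-production
Closure: [S' -> .S, S -> .bA, S -> .b]


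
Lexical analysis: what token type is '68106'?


Pattern: digits only
Type: INTEGER_LITERAL


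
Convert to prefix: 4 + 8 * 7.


'*' binds tighter: tree is (+ 4 (* 8 7))
Prefix: + 4 * 8 7


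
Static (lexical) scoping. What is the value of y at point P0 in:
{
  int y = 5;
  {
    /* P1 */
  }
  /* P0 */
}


y declared in the same block as P0
y = 5


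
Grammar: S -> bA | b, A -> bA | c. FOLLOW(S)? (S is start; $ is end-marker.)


$ ∈ FOLLOW(S). For each A -> αBβ: add FIRST(β)\{ε} to FOLLOW(B); if β nullable, add FOLLOW(A).
FOLLOW(S) = {$}


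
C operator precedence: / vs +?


'/' is multiplicative (level 10); '+' is additive (level 9)
Higher level binds tighter
'/' has higher precedence than '+'


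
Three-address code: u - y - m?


Break into single-operator statements:
t1 = u - y
t2 = t1 - m


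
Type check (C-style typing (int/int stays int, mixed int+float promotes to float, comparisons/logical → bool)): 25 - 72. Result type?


Operand types: int - int
Rule: mixed int/float promotes to float; int/int stays int
Result type: int


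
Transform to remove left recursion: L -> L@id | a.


Left-recursive alternatives: L@id; non-recursive: a
Introduce L': L -> aL', L' -> @idL' | ε


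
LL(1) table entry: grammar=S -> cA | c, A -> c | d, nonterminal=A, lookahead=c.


For [A, c]: 'c' ∈ FIRST(c)
Entry: A -> c


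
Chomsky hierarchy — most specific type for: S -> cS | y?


Right-linear: every RHS is a terminal or a terminal followed by one nonterminal
Classification: Type 3 (Regular)


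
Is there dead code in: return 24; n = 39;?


statement follows a return and is unreachable
Dead: 'n = 39'


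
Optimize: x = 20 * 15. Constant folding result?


20 * 15 = 300 at compile time
Optimized: x = 300


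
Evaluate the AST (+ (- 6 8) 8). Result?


Evaluate inner: (- 6 8) = -2
Evaluate root: (+ -2 8) = 6
Result: 6


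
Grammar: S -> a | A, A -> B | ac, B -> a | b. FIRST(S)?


Per alternative of S: FIRST(a) = {a}; FIRST(A) = {a, b}
FIRST(S) = {a, b}


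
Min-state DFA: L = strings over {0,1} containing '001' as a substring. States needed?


KMP-style automaton: 3 progress states + 1 absorbing accept = 4
Minimal DFA: 4 states


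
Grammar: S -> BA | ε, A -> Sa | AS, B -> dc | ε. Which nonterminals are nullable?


A nonterminal is nullable iff some alternative derives ε (directly, or every symbol in it is nullable)
Nullable: {B, S}


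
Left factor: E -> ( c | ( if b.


Common prefix: '('
Factored: E -> ( E', E' -> c | if b


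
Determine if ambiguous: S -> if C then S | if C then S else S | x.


dangling else: 'if C then if C then x else x' parses two ways
Ambiguous


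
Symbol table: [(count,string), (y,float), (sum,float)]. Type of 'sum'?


Lookup 'sum' → type float


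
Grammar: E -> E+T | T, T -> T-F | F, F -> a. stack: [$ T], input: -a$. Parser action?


shift '-' to continue T -> T-F
Action: shift


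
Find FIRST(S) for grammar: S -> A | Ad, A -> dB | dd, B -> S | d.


Per alternative of S: FIRST(A) = {d}; FIRST(Ad) = {d}
FIRST(S) = {d}


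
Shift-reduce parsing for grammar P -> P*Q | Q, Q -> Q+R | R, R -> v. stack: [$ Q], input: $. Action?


lookahead ∉ {+} so Q won't extend; reduce P -> Q
Action: reduce (P -> Q)


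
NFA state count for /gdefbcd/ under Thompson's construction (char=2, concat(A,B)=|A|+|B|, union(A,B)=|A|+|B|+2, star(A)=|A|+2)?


Syntax tree has 7 char leaf(s), 0 union(s), 0 star(s)
chars contribute 7×2 = 14; each union adds +2; each star adds +2
Total: 14 + 0 + 0 = 14 states


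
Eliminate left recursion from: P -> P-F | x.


Left-recursive alternatives: P-F; non-recursive: x
Introduce P': P -> xP', P' -> -FP' | ε


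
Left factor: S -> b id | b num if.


Common prefix: 'b'
Factored: S -> b S', S' -> id | num if


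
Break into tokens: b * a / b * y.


Scan left to right, longest-match per lexeme
Tokens: ID(b), OP(*), ID(a), OP(/), ID(b), OP(*), ID(y)


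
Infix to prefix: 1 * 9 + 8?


left-to-right (same/higher precedence on left): tree is (+ (* 1 9) 8)
Prefix: + * 1 9 8


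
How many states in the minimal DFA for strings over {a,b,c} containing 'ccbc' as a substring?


KMP-style automaton: 4 progress states + 1 absorbing accept = 5
Minimal DFA: 5 states


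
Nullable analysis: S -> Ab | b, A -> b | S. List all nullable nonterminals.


A nonterminal is nullable iff some alternative derives ε (directly, or every symbol in it is nullable)
Nullable: {}


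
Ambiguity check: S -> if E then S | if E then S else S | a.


dangling else: 'if E then if E then a else a' parses two ways
Ambiguous


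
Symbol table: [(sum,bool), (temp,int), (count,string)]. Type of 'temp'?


Lookup 'temp' → type int


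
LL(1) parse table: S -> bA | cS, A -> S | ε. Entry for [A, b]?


For [A, b]: 'b' ∈ FIRST(S)
Entry: A -> S


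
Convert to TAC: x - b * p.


Break into single-operator statements:
t1 = b * p
t2 = x - t1


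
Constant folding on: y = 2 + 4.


2 + 4 = 6 at compile time
Optimized: y = 6


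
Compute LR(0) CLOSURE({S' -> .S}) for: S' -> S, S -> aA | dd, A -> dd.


Start: S' -> .S
For each item with dot before a nonterminal B, add B -> .γ for every B-production
Closure: [S' -> .S, S -> .aA, S -> .dd]


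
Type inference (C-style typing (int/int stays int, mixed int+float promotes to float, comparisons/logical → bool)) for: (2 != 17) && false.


Operand types: bool && bool
Rule: logical operators take bool operands and yield bool
Result type: bool


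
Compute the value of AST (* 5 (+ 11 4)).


Evaluate inner: (+ 11 4) = 15
Evaluate root: (* 5 15) = 75
Result: 75


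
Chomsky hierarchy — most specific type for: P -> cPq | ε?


Single nonterminal LHS, but c^n q^n is not regular
Classification: Type 2 (Context-Free)


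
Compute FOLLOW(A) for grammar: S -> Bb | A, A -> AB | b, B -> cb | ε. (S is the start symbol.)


$ ∈ FOLLOW(S). For each A -> αBβ: add FIRST(β)\{ε} to FOLLOW(B); if β nullable, add FOLLOW(A).
FOLLOW(A) = {$, c}


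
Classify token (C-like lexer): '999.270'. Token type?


Pattern: digits with a decimal point
Type: FLOAT_LITERAL


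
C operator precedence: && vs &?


'&' is bitwise AND (level 5); '&&' is logical AND (level 2)
Higher level binds tighter
'&' has higher precedence than '&&'


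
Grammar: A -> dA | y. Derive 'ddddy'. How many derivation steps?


Derivation: A => dA => ddA => dddA => ddddA => ddddy
Steps: 5


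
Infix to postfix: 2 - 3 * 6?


* has higher precedence, evaluate 3*6 first
Postfix: 2 3 6 * -


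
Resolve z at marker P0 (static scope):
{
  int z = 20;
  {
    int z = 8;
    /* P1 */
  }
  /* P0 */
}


z declared in the same block as P0
z = 20


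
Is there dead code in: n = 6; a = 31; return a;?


n is assigned but never read
Dead: 'n = 6'


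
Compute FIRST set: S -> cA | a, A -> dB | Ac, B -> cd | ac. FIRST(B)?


Per alternative of B: FIRST(cd) = {c}; FIRST(ac) = {a}
FIRST(B) = {a, c}


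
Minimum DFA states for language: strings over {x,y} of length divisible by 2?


Track length mod 2: states 0..1, accept at 0
Minimal DFA: 2 states


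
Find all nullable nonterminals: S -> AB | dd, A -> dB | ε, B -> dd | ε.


A nonterminal is nullable iff some alternative derives ε (directly, or every symbol in it is nullable)
Nullable: {A, B, S}


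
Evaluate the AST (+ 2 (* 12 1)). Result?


Evaluate inner: (* 12 1) = 12
Evaluate root: (+ 2 12) = 14
Result: 14


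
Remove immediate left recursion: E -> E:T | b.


Left-recursive alternatives: E:T; non-recursive: b
Introduce E': E -> bE', E' -> :TE' | ε


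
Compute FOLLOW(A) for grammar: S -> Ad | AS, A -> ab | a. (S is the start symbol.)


$ ∈ FOLLOW(S). For each A -> αBβ: add FIRST(β)\{ε} to FOLLOW(B); if β nullable, add FOLLOW(A).
FOLLOW(A) = {a, d}


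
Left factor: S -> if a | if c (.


Common prefix: 'if'
Factored: S -> if S', S' -> a | c (


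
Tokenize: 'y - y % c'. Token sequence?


Scan left to right, longest-match per lexeme
Tokens: ID(y), OP(-), ID(y), OP(%), ID(c)


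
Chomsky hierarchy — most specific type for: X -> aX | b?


Right-linear: every RHS is a terminal or a terminal followed by one nonterminal
Classification: Type 3 (Regular)


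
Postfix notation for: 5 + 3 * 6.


* has higher precedence, evaluate 3*6 first
Postfix: 5 3 6 * +


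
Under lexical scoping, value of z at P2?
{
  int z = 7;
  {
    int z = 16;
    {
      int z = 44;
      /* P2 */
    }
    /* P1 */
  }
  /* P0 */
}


z declared in the same block as P2
z = 44


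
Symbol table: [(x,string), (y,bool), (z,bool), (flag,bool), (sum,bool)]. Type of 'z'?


Lookup 'z' → type bool


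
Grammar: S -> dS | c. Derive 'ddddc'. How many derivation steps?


Derivation: S => dS => ddS => dddS => ddddS => ddddc
Steps: 5


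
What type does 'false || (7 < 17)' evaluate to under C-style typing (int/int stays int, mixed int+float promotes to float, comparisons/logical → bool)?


Operand types: bool || bool
Rule: logical operators take bool operands and yield bool
Result type: bool


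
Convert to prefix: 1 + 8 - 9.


left-to-right (same/higher precedence on left): tree is (- (+ 1 8) 9)
Prefix: - + 1 8 9


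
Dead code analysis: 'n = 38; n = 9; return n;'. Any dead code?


first assignment to n is overwritten before any read
Dead: 'n = 38'


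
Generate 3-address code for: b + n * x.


Break into single-operator statements:
t1 = n * x
t2 = b + t1


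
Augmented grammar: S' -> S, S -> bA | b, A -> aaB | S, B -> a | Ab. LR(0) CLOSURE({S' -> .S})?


Start: S' -> .S
For each item with dot before a nonterminal B, add B -> .γ for every B-production
Closure: [S' -> .S, S -> .bA, S -> .b]


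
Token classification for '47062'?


Pattern: digits only
Type: INTEGER_LITERAL


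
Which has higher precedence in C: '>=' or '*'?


'*' is multiplicative (level 10); '>=' is relational (level 7)
Higher level binds tighter
'*' has higher precedence than '>='


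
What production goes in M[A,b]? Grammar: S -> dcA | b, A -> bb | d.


For [A, b]: 'b' ∈ FIRST(bb)
Entry: A -> bb


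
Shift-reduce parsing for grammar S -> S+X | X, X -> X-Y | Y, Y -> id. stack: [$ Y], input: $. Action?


'Y' (not preceded by X-) is the handle for X -> Y
Action: reduce (X -> Y)


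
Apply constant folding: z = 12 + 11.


12 + 11 = 23 at compile time
Optimized: z = 23


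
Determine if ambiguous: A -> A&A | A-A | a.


'a&a-a' has two parse trees (no precedence encoded between & and -)
Ambiguous


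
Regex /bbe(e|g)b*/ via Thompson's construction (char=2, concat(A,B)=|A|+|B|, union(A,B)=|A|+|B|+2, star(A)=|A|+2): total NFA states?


Syntax tree has 6 char leaf(s), 1 union(s), 1 star(s)
chars contribute 6×2 = 12; each union adds +2; each star adds +2
Total: 12 + 2 + 2 = 16 states


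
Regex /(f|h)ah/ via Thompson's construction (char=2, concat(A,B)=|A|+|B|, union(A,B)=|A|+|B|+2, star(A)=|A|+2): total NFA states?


Syntax tree has 4 char leaf(s), 1 union(s), 0 star(s)
chars contribute 4×2 = 8; each union adds +2; each star adds +2
Total: 8 + 2 + 0 = 10 states


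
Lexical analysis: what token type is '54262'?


Pattern: digits only
Type: INTEGER_LITERAL


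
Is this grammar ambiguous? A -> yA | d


right-linear, alternatives start with distinct terminals 'y' vs 'd': unique leftmost derivation
Unambiguous


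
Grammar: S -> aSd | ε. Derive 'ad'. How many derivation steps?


Derivation: S => aSd => ad
Steps: 2


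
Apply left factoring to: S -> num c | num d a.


Common prefix: 'num'
Factored: S -> num S', S' -> c | d a


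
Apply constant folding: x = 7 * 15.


7 * 15 = 105 at compile time
Optimized: x = 105


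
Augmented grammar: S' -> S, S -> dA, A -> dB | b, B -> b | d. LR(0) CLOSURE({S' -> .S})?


Start: S' -> .S
For each item with dot before a nonterminal B, add B -> .γ for every B-production
Closure: [S' -> .S, S -> .dA]


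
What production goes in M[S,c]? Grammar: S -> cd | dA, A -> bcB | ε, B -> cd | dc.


For [S, c]: 'c' ∈ FIRST(cd)
Entry: S -> cd


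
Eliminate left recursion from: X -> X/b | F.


Left-recursive alternatives: X/b; non-recursive: F
Introduce X': X -> FX', X' -> /bX' | ε


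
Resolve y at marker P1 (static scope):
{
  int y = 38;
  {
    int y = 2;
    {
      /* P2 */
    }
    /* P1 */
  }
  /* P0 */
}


y declared in the same block as P1
y = 2


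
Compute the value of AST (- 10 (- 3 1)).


Evaluate inner: (- 3 1) = 2
Evaluate root: (- 10 2) = 8
Result: 8


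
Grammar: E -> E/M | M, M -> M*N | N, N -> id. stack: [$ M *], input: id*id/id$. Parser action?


no handle; shift 'id'
Action: shift


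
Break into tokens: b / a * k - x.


Scan left to right, longest-match per lexeme
Tokens: ID(b), OP(/), ID(a), OP(*), ID(k), OP(-), ID(x)


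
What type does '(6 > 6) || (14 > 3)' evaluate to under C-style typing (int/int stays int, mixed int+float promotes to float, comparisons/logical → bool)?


Operand types: bool || bool
Rule: logical operators take bool operands and yield bool
Result type: bool


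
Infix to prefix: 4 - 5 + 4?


left-to-right (same/higher precedence on left): tree is (+ (- 4 5) 4)
Prefix: + - 4 5 4


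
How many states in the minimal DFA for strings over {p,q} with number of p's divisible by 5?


Track (count of p) mod 5: states 0..4, accept at 0
Minimal DFA: 5 states
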